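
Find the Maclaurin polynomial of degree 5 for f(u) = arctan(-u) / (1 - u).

-13*u^5/15 - 2*u^4/3 - 2*u^3/3 - u^2 - u

Expand each factor separately, then convolve coefficients.
[u^0] = 0;  [u^1] = -1;  [u^2] = -1;  [u^3] = -2/3;  [u^4] = -2/3;  [u^5] = -13/15.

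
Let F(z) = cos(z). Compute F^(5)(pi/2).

-1

The coefficient of (z - pi/2)^5 in the expansion is -1/120, so F^(5)(pi/2) = 5! * (-1/120) = -1.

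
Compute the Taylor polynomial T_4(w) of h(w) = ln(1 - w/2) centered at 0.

h(0) = 0
h′(0) = -1/2
h′′(0) = -1/4
h′′′(0) = -1/4
h^(4)(0) = -3/8
The Taylor polynomial is Σ h^(k)(0)/k! · w^k.

-w^4/64 - w^3/24 - w^2/8 - w/2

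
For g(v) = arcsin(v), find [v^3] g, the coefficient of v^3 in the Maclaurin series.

1/6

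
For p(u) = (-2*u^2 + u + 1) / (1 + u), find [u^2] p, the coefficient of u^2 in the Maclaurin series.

-2

Shift and add copies of the series according to the polynomial's terms.
p(0) = 1
p′(0) = 0
p′′(0) = -4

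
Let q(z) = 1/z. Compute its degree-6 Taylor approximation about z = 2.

(z - 2)^6/128 - (z - 2)^5/64 + (z - 2)^4/32 - (z - 2)^3/16 + (z - 2)^2/8 - (z - 2)/4 + 1/2

[(z - 2)^0] = 1/2;  [(z - 2)^1] = -1/4;  [(z - 2)^2] = 1/8;  [(z - 2)^3] = -1/16;  [(z - 2)^4] = 1/32;  [(z - 2)^5] = -1/64;  [(z - 2)^6] = 1/128.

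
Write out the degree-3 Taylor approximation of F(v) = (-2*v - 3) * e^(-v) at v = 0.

-v^3/2 + v^2/2 + v - 3

Shift and add copies of the series according to the polynomial's terms.
[v^0] = -3;  [v^1] = 1;  [v^2] = 1/2;  [v^3] = -1/2.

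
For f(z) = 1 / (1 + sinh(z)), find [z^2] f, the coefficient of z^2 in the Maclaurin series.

Write 1/(1+u) = 1 - u + u^2 - u^3 + ... and substitute the series for u.

1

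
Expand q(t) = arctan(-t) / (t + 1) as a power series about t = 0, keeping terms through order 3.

Use 1/(1 - r) = Σ r^k on the denominator, then take the Cauchy product.
q(0) = 0
q′(0) = -1
q′′(0) = 2
q′′′(0) = -4
Then c_k = q^(k)(0)/k! gives each Taylor coefficient.

-2*t^3/3 + t^2 - t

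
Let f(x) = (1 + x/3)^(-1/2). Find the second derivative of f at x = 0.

1/12

Differentiate repeatedly and evaluate at the center.
The coefficient of x^2 in the expansion is 1/24, so f′′(0) = 2! * (1/24) = 1/12.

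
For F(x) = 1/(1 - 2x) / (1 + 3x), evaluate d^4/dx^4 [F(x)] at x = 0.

1320

Multiply the two series term by term and collect like powers.
The coefficient of x^4 in the expansion is 55, so F^(4)(0) = 4! * (55) = 1320.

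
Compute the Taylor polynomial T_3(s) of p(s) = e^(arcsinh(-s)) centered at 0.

Compose series: expand the inner function first, then feed it into the outer expansion.
[s^0] = 1;  [s^1] = -1;  [s^2] = 1/2;  [s^3] = 0.

s^2/2 - s + 1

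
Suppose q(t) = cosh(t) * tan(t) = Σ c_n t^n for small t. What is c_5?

41/120

Expand each factor separately, then convolve coefficients.
[t^0] = 0;  [t^1] = 1;  [t^2] = 0;  [t^3] = 5/6;  [t^4] = 0;  [t^5] = 41/120.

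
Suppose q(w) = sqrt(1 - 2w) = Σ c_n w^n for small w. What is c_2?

Apply the Taylor formula c_k = f^(k)(a)/k!.
[w^0] = 1;  [w^1] = -1;  [w^2] = -1/2.

-1/2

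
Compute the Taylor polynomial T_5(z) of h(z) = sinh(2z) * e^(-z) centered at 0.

Write out both Maclaurin series and multiply, keeping only the needed powers.
h(0) = 0
h′(0) = 2
h′′(0) = -4
h′′′(0) = 14
h^(4)(0) = -40
h^(5)(0) = 122

61*z^5/60 - 5*z^4/3 + 7*z^3/3 - 2*z^2 + 2*z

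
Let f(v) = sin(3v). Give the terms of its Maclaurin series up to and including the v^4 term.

Differentiate repeatedly and evaluate at the center.
[v^0] = 0;  [v^1] = 3;  [v^2] = 0;  [v^3] = -9/2;  [v^4] = 0.

-9*v^3/2 + 3*v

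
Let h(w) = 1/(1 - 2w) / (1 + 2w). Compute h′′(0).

Multiply the two series term by term and collect like powers.
From the series, [w^2] h = 4; multiply by 2! = 2 to get 8.

8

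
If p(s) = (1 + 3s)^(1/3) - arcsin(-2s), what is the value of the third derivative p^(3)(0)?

18

Add the two expansions coefficient-wise.
The coefficient of s^3 in the expansion is 3, so p′′′(0) = 3! * (3) = 18.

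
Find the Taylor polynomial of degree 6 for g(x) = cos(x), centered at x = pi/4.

g(pi/4) = sqrt(2)/2
g′(pi/4) = -sqrt(2)/2
g′′(pi/4) = -sqrt(2)/2
g′′′(pi/4) = sqrt(2)/2
g^(4)(pi/4) = sqrt(2)/2
g^(5)(pi/4) = -sqrt(2)/2
g^(6)(pi/4) = -sqrt(2)/2

-sqrt(2)*(x - pi/4)^6/1440 - sqrt(2)*(x - pi/4)^5/240 + sqrt(2)*(x - pi/4)^4/48 + sqrt(2)*(x - pi/4)^3/12 - sqrt(2)*(x - pi/4)^2/4 - sqrt(2)*(x - pi/4)/2 + sqrt(2)/2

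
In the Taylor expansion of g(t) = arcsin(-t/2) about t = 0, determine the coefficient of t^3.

g(0) = 0
g′(0) = -1/2
g′′(0) = 0
g′′′(0) = -1/8

-1/48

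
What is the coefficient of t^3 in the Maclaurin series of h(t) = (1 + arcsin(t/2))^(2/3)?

Plug the Maclaurin series of the inner function into that of the outer and collect terms.
[t^0] = 1;  [t^1] = 1/3;  [t^2] = -1/36;  [t^3] = 13/648.

13/648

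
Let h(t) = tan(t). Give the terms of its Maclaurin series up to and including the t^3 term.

t^3/3 + t

Compute the successive derivatives at the expansion point and divide by k!.
[t^0] = 0;  [t^1] = 1;  [t^2] = 0;  [t^3] = 1/3.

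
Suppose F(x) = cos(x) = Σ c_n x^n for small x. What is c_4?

F(0) = 1
F′(0) = 0
F′′(0) = -1
F′′′(0) = 0
F^(4)(0) = 1
The Taylor polynomial is Σ F^(k)(0)/k! · x^k.

1/24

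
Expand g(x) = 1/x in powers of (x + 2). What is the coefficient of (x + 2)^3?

-1/16

g(-2) = -1/2
g′(-2) = -1/4
g′′(-2) = -1/4
g′′′(-2) = -3/8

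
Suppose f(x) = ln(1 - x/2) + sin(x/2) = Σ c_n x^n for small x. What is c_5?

Add the two expansions coefficient-wise.
f(0) = 0
f′(0) = 0
f′′(0) = -1/4
f′′′(0) = -3/8
f^(4)(0) = -3/8
f^(5)(0) = -23/32
Dividing each by k! gives the coefficients c_0, ..., c_5.

-23/3840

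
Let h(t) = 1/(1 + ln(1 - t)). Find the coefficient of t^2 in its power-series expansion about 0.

Let u equal the inner series; expand the outer function in u and truncate.

3/2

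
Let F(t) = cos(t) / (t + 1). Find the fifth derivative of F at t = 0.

-65

Use 1/(1 - r) = Σ r^k on the denominator, then take the Cauchy product.
From the series, [t^5] F = -13/24; multiply by 5! = 120 to get -65.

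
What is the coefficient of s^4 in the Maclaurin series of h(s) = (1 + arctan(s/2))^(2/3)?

Plug the Maclaurin series of the inner function into that of the outer and collect terms.
[s^0] = 1;  [s^1] = 1/3;  [s^2] = -1/36;  [s^3] = -7/324;  [s^4] = 11/3888.

11/3888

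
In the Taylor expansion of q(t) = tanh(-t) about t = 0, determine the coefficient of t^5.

Use the known series and substitute for the argument.
q(0) = 0
q′(0) = -1
q′′(0) = 0
q′′′(0) = 2
q^(4)(0) = 0
q^(5)(0) = -16
Then c_k = q^(k)(0)/k! gives each Taylor coefficient.

-2/15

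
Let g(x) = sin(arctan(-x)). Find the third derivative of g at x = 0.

Substitute the inner expansion into the outer series and collect powers.
The coefficient of x^3 in the expansion is 1/2, so g′′′(0) = 3! * (1/2) = 3.

3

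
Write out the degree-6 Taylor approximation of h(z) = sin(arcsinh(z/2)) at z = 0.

Plug the Maclaurin series of the inner function into that of the outer and collect terms.

z^5/192 - z^3/24 + z/2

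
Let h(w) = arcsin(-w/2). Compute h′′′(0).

-1/8

Differentiate repeatedly and evaluate at the center.
The coefficient of w^3 in the expansion is -1/48, so h′′′(0) = 3! * (-1/48) = -1/8.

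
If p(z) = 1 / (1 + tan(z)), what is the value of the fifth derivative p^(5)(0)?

Expand as Σ (-1)^k u^k with u equal to the inner function's series.
The coefficient of z^5 in the expansion is -32/15, so p^(5)(0) = 5! * (-32/15) = -256.

-256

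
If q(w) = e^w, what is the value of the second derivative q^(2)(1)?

The coefficient of (w - 1)^2 in the expansion is e/2, so q′′(1) = 2! * (e/2) = e.

e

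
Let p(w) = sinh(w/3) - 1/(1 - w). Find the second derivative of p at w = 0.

-2

Expand each term separately and add.
The coefficient of w^2 in the expansion is -1, so p′′(0) = 2! * (-1) = -2.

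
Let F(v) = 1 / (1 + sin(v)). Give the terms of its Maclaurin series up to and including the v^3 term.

Expand as Σ (-1)^k u^k with u equal to the inner function's series.
F(0) = 1
F′(0) = -1
F′′(0) = 2
F′′′(0) = -5

-5*v^3/6 + v^2 - v + 1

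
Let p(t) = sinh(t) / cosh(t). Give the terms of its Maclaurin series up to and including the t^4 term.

Invert the denominator's series and multiply.

-t^3/3 + t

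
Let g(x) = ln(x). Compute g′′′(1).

2

From the series, [(x - 1)^3] g = 1/3; multiply by 3! = 6 to get 2.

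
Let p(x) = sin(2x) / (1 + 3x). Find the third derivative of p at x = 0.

100

Take the Cauchy product of the two expansions.
The coefficient of x^3 in the expansion is 50/3, so p′′′(0) = 3! * (50/3) = 100.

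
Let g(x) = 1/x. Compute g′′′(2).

The coefficient of (x - 2)^3 in the expansion is -1/16, so g′′′(2) = 3! * (-1/16) = -3/8.

-3/8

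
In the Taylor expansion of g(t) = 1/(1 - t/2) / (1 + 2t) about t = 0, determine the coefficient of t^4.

Expand each factor separately, then convolve coefficients.
g(0) = 1
g′(0) = -3/2
g′′(0) = 13/2
g′′′(0) = -153/4
g^(4)(0) = 615/2
Then c_k = g^(k)(0)/k! gives each Taylor coefficient.

205/16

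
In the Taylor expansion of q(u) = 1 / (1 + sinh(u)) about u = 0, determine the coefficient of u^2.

1

Write 1/(1+u) = 1 - u + u^2 - u^3 + ... and substitute the series for u.
[u^0] = 1;  [u^1] = -1;  [u^2] = 1.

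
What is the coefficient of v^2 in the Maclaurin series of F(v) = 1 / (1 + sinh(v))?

Write 1/(1+u) = 1 - u + u^2 - u^3 + ... and substitute the series for u.
F(0) = 1
F′(0) = -1
F′′(0) = 2
So c_2 = F′′(0)/2! = 1.

1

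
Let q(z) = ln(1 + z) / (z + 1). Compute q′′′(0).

11

Multiply the numerator's expansion by the denominator's geometric series.
The coefficient of z^3 in the expansion is 11/6, so q′′′(0) = 3! * (11/6) = 11.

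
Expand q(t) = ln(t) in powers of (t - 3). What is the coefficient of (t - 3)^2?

Compute the successive derivatives at the expansion point and divide by k!.
q(3) = ln(3)
q′(3) = 1/3
q′′(3) = -1/9
So c_2 = q′′(3)/2! = -1/18.

-1/18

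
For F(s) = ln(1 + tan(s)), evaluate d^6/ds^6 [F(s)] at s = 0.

-496

Compose series: expand the inner function first, then feed it into the outer expansion.
The coefficient of s^6 in the expansion is -31/45, so F^(6)(0) = 6! * (-31/45) = -496.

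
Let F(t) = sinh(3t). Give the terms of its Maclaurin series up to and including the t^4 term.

9*t^3/2 + 3*t

Compute the successive derivatives at the expansion point and divide by k!.
F(0) = 0
F′(0) = 3
F′′(0) = 0
F′′′(0) = 27
F^(4)(0) = 0
Dividing each by k! gives the coefficients c_0, ..., c_4.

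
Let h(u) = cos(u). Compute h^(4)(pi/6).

sqrt(3)/2

Compute the successive derivatives at the expansion point and divide by k!.
The coefficient of (u - pi/6)^4 in the expansion is sqrt(3)/48, so h^(4)(pi/6) = 4! * (sqrt(3)/48) = sqrt(3)/2.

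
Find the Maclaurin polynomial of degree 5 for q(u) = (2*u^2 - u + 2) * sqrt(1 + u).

7*u^5/32 - 25*u^4/64 + 5*u^3/4 + 5*u^2/4 + 2

Multiply each power in the prefactor through the base expansion.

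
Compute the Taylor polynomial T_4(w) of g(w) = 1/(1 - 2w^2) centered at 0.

4*w^4 + 2*w^2 + 1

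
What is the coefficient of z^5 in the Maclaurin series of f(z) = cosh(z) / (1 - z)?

37/24

Write out both Maclaurin series and multiply, keeping only the needed powers.
f(0) = 1
f′(0) = 1
f′′(0) = 3
f′′′(0) = 9
f^(4)(0) = 37
f^(5)(0) = 185
So c_5 = f^(5)(0)/5! = 37/24.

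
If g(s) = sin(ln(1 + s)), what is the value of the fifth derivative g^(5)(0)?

Compose series: expand the inner function first, then feed it into the outer expansion.
The coefficient of s^5 in the expansion is -1/12, so g^(5)(0) = 5! * (-1/12) = -10.

-10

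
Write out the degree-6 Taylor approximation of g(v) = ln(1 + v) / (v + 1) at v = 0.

Expand 1/(denominator) as a geometric series and multiply by the numerator's series.
[v^0] = 0;  [v^1] = 1;  [v^2] = -3/2;  [v^3] = 11/6;  [v^4] = -25/12;  [v^5] = 137/60;  [v^6] = -49/20.

-49*v^6/20 + 137*v^5/60 - 25*v^4/12 + 11*v^3/6 - 3*v^2/2 + v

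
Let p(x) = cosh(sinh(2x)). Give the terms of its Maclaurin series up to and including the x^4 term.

Substitute the inner expansion into the outer series and collect powers.

10*x^4/3 + 2*x^2 + 1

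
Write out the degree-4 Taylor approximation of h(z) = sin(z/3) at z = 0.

-z^3/162 + z/3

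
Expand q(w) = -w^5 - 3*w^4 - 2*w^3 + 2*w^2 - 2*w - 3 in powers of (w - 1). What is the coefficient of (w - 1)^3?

q(1) = -9
q′(1) = -21
q′′(1) = -64
q′′′(1) = -144
So c_3 = q′′′(1)/3! = -24.

-24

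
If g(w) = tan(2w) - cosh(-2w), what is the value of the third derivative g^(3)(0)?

16

Add the two expansions coefficient-wise.
The coefficient of w^3 in the expansion is 8/3, so g′′′(0) = 3! * (8/3) = 16.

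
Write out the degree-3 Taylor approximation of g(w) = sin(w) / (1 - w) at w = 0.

5*w^3/6 + w^2 + w

Use 1/(1 - r) = Σ r^k on the denominator, then take the Cauchy product.
[w^0] = 0;  [w^1] = 1;  [w^2] = 1;  [w^3] = 5/6.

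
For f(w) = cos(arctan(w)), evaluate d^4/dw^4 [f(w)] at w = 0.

Let u equal the inner series; expand the outer function in u and truncate.
The coefficient of w^4 in the expansion is 3/8, so f^(4)(0) = 4! * (3/8) = 9.

9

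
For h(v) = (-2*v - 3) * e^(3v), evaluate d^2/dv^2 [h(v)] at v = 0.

Multiply each power in the prefactor through the base expansion.
The coefficient of v^2 in the expansion is -39/2, so h′′(0) = 2! * (-39/2) = -39.

-39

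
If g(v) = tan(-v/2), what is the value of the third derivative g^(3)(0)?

-1/4

The coefficient of v^3 in the expansion is -1/24, so g′′′(0) = 3! * (-1/24) = -1/4.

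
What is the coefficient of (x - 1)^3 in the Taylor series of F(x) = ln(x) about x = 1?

1/3

F(1) = 0
F′(1) = 1
F′′(1) = -1
F′′′(1) = 2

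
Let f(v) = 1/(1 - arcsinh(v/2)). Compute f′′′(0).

5/8

Let u equal the inner series; expand the outer function in u and truncate.
The coefficient of v^3 in the expansion is 5/48, so f′′′(0) = 3! * (5/48) = 5/8.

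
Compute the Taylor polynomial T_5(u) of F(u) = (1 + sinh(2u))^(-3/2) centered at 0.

Plug the Maclaurin series of the inner function into that of the outer and collect terms.
F(0) = 1
F′(0) = -3
F′′(0) = 15
F′′′(0) = -117
F^(4)(0) = 1185
F^(5)(0) = -14643
Then c_k = F^(k)(0)/k! gives each Taylor coefficient.

-4881*u^5/40 + 395*u^4/8 - 39*u^3/2 + 15*u^2/2 - 3*u + 1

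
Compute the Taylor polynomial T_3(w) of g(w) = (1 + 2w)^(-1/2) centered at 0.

-5*w^3/2 + 3*w^2/2 - w + 1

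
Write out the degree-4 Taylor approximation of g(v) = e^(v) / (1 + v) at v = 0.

3*v^4/8 - v^3/3 + v^2/2 + 1

Expand each factor separately, then convolve coefficients.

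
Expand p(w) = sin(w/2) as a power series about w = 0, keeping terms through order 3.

-w^3/48 + w/2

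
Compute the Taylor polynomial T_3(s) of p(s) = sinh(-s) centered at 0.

-s^3/6 - s

[s^0] = 0;  [s^1] = -1;  [s^2] = 0;  [s^3] = -1/6.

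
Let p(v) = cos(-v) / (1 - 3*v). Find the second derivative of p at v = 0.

Use 1/(1 - r) = Σ r^k on the denominator, then take the Cauchy product.
The coefficient of v^2 in the expansion is 17/2, so p′′(0) = 2! * (17/2) = 17.

17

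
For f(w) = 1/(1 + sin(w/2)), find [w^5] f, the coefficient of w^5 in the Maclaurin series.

Substitute the inner expansion into the outer series and collect powers.
f(0) = 1
f′(0) = -1/2
f′′(0) = 1/2
f′′′(0) = -5/8
f^(4)(0) = 1
f^(5)(0) = -61/32

-61/3840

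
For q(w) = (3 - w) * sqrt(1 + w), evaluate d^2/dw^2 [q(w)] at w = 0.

Shift and add copies of the series according to the polynomial's terms.
The coefficient of w^2 in the expansion is -7/8, so q′′(0) = 2! * (-7/8) = -7/4.

-7/4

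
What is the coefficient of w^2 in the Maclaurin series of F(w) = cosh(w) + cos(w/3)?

4/9

Add the two expansions coefficient-wise.
F(0) = 2
F′(0) = 0
F′′(0) = 8/9
The Taylor polynomial is Σ F^(k)(0)/k! · w^k.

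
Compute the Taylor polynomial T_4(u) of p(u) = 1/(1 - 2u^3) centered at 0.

2*u^3 + 1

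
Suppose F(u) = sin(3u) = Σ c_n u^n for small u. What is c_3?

-9/2

Differentiate repeatedly and evaluate at the center.
F(0) = 0
F′(0) = 3
F′′(0) = 0
F′′′(0) = -27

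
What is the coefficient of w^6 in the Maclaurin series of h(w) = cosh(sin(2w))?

Plug the Maclaurin series of the inner function into that of the outer and collect terms.
h(0) = 1
h′(0) = 0
h′′(0) = 4
h′′′(0) = 0
h^(4)(0) = -48
h^(5)(0) = 0
h^(6)(0) = -192
Then c_k = h^(k)(0)/k! gives each Taylor coefficient.

-4/15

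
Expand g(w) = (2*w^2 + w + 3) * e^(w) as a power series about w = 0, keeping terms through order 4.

31*w^4/24 + 3*w^3 + 9*w^2/2 + 4*w + 3

Shift and add copies of the series according to the polynomial's terms.
g(0) = 3
g′(0) = 4
g′′(0) = 9
g′′′(0) = 18
g^(4)(0) = 31
The Taylor polynomial is Σ g^(k)(0)/k! · w^k.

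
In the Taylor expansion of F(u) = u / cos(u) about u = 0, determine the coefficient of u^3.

1/2

Invert the denominator's series and multiply.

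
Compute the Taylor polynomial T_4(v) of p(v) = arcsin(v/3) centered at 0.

p(0) = 0
p′(0) = 1/3
p′′(0) = 0
p′′′(0) = 1/27
p^(4)(0) = 0
The Taylor polynomial is Σ p^(k)(0)/k! · v^k.

v^3/162 + v/3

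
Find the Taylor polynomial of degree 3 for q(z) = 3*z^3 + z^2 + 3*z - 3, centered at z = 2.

q(2) = 31
q′(2) = 43
q′′(2) = 38
q′′′(2) = 18
Dividing each by k! gives the coefficients c_0, ..., c_3.

3*(z - 2)^3 + 19*(z - 2)^2 + 43*(z - 2) + 31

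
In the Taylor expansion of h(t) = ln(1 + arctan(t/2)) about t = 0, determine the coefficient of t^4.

1/192

Let u equal the inner series; expand the outer function in u and truncate.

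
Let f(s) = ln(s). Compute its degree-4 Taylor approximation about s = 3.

-(s - 3)^4/324 + (s - 3)^3/81 - (s - 3)^2/18 + (s - 3)/3 + ln(3)

f(3) = ln(3)
f′(3) = 1/3
f′′(3) = -1/9
f′′′(3) = 2/27
f^(4)(3) = -2/27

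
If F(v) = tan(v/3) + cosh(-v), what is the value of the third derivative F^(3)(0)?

2/27

Add the two expansions coefficient-wise.
The coefficient of v^3 in the expansion is 1/81, so F′′′(0) = 3! * (1/81) = 2/27.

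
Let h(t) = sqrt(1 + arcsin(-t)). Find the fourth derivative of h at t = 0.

-31/16

Compose series: expand the inner function first, then feed it into the outer expansion.
The coefficient of t^4 in the expansion is -31/384, so h^(4)(0) = 4! * (-31/384) = -31/16.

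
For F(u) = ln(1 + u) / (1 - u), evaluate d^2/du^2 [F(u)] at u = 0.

1

Multiply the numerator's expansion by the denominator's geometric series.
From the series, [u^2] F = 1/2; multiply by 2! = 2 to get 1.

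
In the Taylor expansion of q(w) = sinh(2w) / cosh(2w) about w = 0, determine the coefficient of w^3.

-8/3

Divide the numerator series by the denominator series (power-series long division).
q(0) = 0
q′(0) = 2
q′′(0) = 0
q′′′(0) = -16
So c_3 = q′′′(0)/3! = -8/3.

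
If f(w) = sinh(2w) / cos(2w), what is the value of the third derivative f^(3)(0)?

Write the quotient as an unknown series and match coefficients against numerator = denominator · series.
The coefficient of w^3 in the expansion is 16/3, so f′′′(0) = 3! * (16/3) = 32.

32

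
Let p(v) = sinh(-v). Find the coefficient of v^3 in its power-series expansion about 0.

-1/6

p(0) = 0
p′(0) = -1
p′′(0) = 0
p′′′(0) = -1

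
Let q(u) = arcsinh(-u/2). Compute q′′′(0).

1/8

From the series, [u^3] q = 1/48; multiply by 3! = 6 to get 1/8.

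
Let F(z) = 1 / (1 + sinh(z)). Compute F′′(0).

Expand as Σ (-1)^k u^k with u equal to the inner function's series.
The coefficient of z^2 in the expansion is 1, so F′′(0) = 2! * (1) = 2.

2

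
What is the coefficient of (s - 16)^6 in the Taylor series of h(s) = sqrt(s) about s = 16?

Compute the successive derivatives at the expansion point and divide by k!.
[(s - 16)^0] = 4;  [(s - 16)^1] = 1/8;  [(s - 16)^2] = -1/512;  [(s - 16)^3] = 1/16384;  [(s - 16)^4] = -5/2097152;  [(s - 16)^5] = 7/67108864;  [(s - 16)^6] = -21/4294967296.

-21/4294967296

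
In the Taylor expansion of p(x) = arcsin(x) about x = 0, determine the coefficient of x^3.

1/6

p(0) = 0
p′(0) = 1
p′′(0) = 0
p′′′(0) = 1
Dividing each by k! gives the coefficients c_0, ..., c_3.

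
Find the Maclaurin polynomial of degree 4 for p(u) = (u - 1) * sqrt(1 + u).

13*u^4/128 - 3*u^3/16 + 5*u^2/8 + u/2 - 1

Shift and add copies of the series according to the polynomial's terms.
p(0) = -1
p′(0) = 1/2
p′′(0) = 5/4
p′′′(0) = -9/8
p^(4)(0) = 39/16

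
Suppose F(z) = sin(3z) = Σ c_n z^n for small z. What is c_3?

-9/2

Differentiate repeatedly and evaluate at the center.
F(0) = 0
F′(0) = 3
F′′(0) = 0
F′′′(0) = -27
Then c_k = F^(k)(0)/k! gives each Taylor coefficient.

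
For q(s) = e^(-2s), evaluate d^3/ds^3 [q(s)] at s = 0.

-8

From the series, [s^3] q = -4/3; multiply by 3! = 6 to get -8.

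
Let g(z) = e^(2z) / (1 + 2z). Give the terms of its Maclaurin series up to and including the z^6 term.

212*z^6/9 - 176*z^5/15 + 6*z^4 - 8*z^3/3 + 2*z^2 + 1

Write out both Maclaurin series and multiply, keeping only the needed powers.
g(0) = 1
g′(0) = 0
g′′(0) = 4
g′′′(0) = -16
g^(4)(0) = 144
g^(5)(0) = -1408
g^(6)(0) = 16960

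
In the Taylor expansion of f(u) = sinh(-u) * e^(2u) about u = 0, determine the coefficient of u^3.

Write out both Maclaurin series and multiply, keeping only the needed powers.
[u^0] = 0;  [u^1] = -1;  [u^2] = -2;  [u^3] = -13/6.

-13/6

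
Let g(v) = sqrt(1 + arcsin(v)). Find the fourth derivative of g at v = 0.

Compose series: expand the inner function first, then feed it into the outer expansion.
The coefficient of v^4 in the expansion is -31/384, so g^(4)(0) = 4! * (-31/384) = -31/16.

-31/16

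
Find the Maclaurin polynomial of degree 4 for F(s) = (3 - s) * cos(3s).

81*s^4/8 + 9*s^3/2 - 27*s^2/2 - s + 3

Distribute the polynomial across the series and collect like powers.
[s^0] = 3;  [s^1] = -1;  [s^2] = -27/2;  [s^3] = 9/2;  [s^4] = 81/8.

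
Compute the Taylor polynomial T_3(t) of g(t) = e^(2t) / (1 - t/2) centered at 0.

71*t^3/24 + 13*t^2/4 + 5*t/2 + 1

Take the Cauchy product of the two expansions.
[t^0] = 1;  [t^1] = 5/2;  [t^2] = 13/4;  [t^3] = 71/24.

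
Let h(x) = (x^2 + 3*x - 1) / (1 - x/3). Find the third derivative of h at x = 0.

34/9

Distribute the polynomial across the series and collect like powers.
From the series, [x^3] h = 17/27; multiply by 3! = 6 to get 34/9.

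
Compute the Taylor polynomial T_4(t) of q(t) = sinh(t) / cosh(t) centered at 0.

-t^3/3 + t

Invert the denominator's series and multiply.
q(0) = 0
q′(0) = 1
q′′(0) = 0
q′′′(0) = -2
q^(4)(0) = 0
Dividing each by k! gives the coefficients c_0, ..., c_4.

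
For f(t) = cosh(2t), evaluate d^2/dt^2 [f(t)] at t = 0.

The coefficient of t^2 in the expansion is 2, so f′′(0) = 2! * (2) = 4.

4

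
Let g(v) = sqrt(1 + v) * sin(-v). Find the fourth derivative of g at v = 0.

Multiply the two series term by term and collect like powers.
From the series, [v^4] g = 1/48; multiply by 4! = 24 to get 1/2.

1/2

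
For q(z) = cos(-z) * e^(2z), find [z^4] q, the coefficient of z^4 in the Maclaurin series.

-7/24

Expand each factor separately, then convolve coefficients.
So c_4 = q^(4)(0)/4! = -7/24.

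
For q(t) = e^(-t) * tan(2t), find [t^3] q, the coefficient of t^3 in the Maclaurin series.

11/3

Multiply the two series term by term and collect like powers.
q(0) = 0
q′(0) = 2
q′′(0) = -4
q′′′(0) = 22
So c_3 = q′′′(0)/3! = 11/3.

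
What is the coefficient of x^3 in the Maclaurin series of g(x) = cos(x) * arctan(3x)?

-21/2

Write out both Maclaurin series and multiply, keeping only the needed powers.
g(0) = 0
g′(0) = 3
g′′(0) = 0
g′′′(0) = -63
So c_3 = g′′′(0)/3! = -21/2.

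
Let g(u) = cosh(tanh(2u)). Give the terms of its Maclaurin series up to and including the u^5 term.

Compose series: expand the inner function first, then feed it into the outer expansion.

-14*u^4/3 + 2*u^2 + 1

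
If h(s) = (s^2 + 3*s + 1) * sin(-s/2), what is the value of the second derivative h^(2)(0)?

Shift and add copies of the series according to the polynomial's terms.
The coefficient of s^2 in the expansion is -3/2, so h′′(0) = 2! * (-3/2) = -3.

-3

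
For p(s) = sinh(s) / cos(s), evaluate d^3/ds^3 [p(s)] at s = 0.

Write the quotient as an unknown series and match coefficients against numerator = denominator · series.
From the series, [s^3] p = 2/3; multiply by 3! = 6 to get 4.

4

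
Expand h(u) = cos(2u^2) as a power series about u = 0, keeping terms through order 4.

h(0) = 1
h′(0) = 0
h′′(0) = 0
h′′′(0) = 0
h^(4)(0) = -48
Then c_k = h^(k)(0)/k! gives each Taylor coefficient.

1 - 2*u^4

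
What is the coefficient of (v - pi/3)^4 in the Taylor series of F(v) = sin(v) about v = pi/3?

sqrt(3)/48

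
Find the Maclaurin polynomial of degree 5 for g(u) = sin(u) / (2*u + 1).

1841*u^5/120 - 23*u^4/3 + 23*u^3/6 - 2*u^2 + u

Use 1/(1 - r) = Σ r^k on the denominator, then take the Cauchy product.
[u^0] = 0;  [u^1] = 1;  [u^2] = -2;  [u^3] = 23/6;  [u^4] = -23/3;  [u^5] = 1841/120.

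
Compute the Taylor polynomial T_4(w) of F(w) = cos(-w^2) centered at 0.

Compute the successive derivatives at the expansion point and divide by k!.

1 - w^4/2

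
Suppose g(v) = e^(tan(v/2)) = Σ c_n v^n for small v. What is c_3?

Plug the Maclaurin series of the inner function into that of the outer and collect terms.
g(0) = 1
g′(0) = 1/2
g′′(0) = 1/4
g′′′(0) = 3/8

1/16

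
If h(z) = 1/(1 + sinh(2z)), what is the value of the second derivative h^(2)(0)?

Let u equal the inner series; expand the outer function in u and truncate.
From the series, [z^2] h = 4; multiply by 2! = 2 to get 8.

8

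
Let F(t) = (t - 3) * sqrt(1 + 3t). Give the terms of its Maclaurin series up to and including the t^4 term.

1431*t^4/128 - 99*t^3/16 + 39*t^2/8 - 7*t/2 - 3

Distribute the polynomial across the series and collect like powers.
[t^0] = -3;  [t^1] = -7/2;  [t^2] = 39/8;  [t^3] = -99/16;  [t^4] = 1431/128.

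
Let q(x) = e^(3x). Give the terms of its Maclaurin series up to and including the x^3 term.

9*x^3/2 + 9*x^2/2 + 3*x + 1

q(0) = 1
q′(0) = 3
q′′(0) = 9
q′′′(0) = 27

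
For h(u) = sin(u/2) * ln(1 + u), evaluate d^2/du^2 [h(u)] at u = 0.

Write out both Maclaurin series and multiply, keeping only the needed powers.
The coefficient of u^2 in the expansion is 1/2, so h′′(0) = 2! * (1/2) = 1.

1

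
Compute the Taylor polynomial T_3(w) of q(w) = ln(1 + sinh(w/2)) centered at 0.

Let u equal the inner series; expand the outer function in u and truncate.
[w^0] = 0;  [w^1] = 1/2;  [w^2] = -1/8;  [w^3] = 1/16.

w^3/16 - w^2/8 + w/2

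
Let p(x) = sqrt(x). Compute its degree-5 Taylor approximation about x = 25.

p(25) = 5
p′(25) = 1/10
p′′(25) = -1/500
p′′′(25) = 3/25000
p^(4)(25) = -3/250000
p^(5)(25) = 21/12500000
Dividing each by k! gives the coefficients c_0, ..., c_5.

7*(x - 25)^5/500000000 - (x - 25)^4/2000000 + (x - 25)^3/50000 - (x - 25)^2/1000 + (x - 25)/10 + 5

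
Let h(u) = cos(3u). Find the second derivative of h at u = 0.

From the series, [u^2] h = -9/2; multiply by 2! = 2 to get -9.

-9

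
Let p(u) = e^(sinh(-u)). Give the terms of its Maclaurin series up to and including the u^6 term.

37*u^6/720 - u^5/10 + 5*u^4/24 - u^3/3 + u^2/2 - u + 1

Plug the Maclaurin series of the inner function into that of the outer and collect terms.
[u^0] = 1;  [u^1] = -1;  [u^2] = 1/2;  [u^3] = -1/3;  [u^4] = 5/24;  [u^5] = -1/10;  [u^6] = 37/720.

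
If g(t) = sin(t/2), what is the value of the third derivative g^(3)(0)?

-1/8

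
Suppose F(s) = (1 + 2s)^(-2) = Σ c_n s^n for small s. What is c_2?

12

Use the known series and substitute for the argument.
F(0) = 1
F′(0) = -4
F′′(0) = 24
So c_2 = F′′(0)/2! = 12.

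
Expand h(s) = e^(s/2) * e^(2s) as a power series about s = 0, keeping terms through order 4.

Take the Cauchy product of the two expansions.
[s^0] = 1;  [s^1] = 5/2;  [s^2] = 25/8;  [s^3] = 125/48;  [s^4] = 625/384.

625*s^4/384 + 125*s^3/48 + 25*s^2/8 + 5*s/2 + 1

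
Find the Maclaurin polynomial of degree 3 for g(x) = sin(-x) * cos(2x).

Expand each factor separately, then convolve coefficients.

13*x^3/6 - x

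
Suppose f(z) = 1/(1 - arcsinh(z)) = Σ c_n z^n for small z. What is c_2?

Let u equal the inner series; expand the outer function in u and truncate.
[z^0] = 1;  [z^1] = 1;  [z^2] = 1.

1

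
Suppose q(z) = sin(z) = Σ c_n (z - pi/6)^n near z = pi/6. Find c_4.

[(z - pi/6)^0] = 1/2;  [(z - pi/6)^1] = sqrt(3)/2;  [(z - pi/6)^2] = -1/4;  [(z - pi/6)^3] = -sqrt(3)/12;  [(z - pi/6)^4] = 1/48.

1/48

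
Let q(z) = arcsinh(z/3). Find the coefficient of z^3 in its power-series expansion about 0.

[z^0] = 0;  [z^1] = 1/3;  [z^2] = 0;  [z^3] = -1/162.

-1/162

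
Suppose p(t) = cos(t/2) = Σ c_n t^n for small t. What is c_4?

p(0) = 1
p′(0) = 0
p′′(0) = -1/4
p′′′(0) = 0
p^(4)(0) = 1/16
Dividing each by k! gives the coefficients c_0, ..., c_4.

1/384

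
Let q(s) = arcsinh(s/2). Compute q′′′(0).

-1/8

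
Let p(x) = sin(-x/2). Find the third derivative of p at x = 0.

1/8

Compute the successive derivatives at the expansion point and divide by k!.
The coefficient of x^3 in the expansion is 1/48, so p′′′(0) = 3! * (1/48) = 1/8.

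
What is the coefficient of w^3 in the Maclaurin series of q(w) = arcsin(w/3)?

1/162

[w^0] = 0;  [w^1] = 1/3;  [w^2] = 0;  [w^3] = 1/162.
So c_3 = q′′′(0)/3! = 1/162.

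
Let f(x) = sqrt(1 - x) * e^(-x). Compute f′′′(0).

Multiply the two series term by term and collect like powers.
From the series, [x^3] f = -17/48; multiply by 3! = 6 to get -17/8.

-17/8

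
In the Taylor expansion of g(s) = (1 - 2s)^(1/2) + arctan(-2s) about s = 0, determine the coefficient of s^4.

Expand each term separately and add.
[s^0] = 1;  [s^1] = -3;  [s^2] = -1/2;  [s^3] = 13/6;  [s^4] = -5/8.

-5/8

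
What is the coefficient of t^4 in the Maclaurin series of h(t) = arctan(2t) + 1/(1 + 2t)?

Add the two expansions coefficient-wise.
h(0) = 1
h′(0) = 0
h′′(0) = 8
h′′′(0) = -64
h^(4)(0) = 384
Then c_k = h^(k)(0)/k! gives each Taylor coefficient.

16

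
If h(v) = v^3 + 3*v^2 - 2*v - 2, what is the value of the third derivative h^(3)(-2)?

From the series, [(v + 2)^3] h = 1; multiply by 3! = 6 to get 6.

6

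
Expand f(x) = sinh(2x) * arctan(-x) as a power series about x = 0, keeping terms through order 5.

Expand each factor separately, then convolve coefficients.

-2*x^4/3 - 2*x^2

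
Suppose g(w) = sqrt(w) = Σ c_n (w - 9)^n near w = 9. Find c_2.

-1/216

Differentiate repeatedly and evaluate at the center.
g(9) = 3
g′(9) = 1/6
g′′(9) = -1/108
So c_2 = g′′(9)/2! = -1/216.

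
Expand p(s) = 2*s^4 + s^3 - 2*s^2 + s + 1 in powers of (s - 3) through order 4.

2*(s - 3)^4 + 25*(s - 3)^3 + 115*(s - 3)^2 + 232*(s - 3) + 175

Differentiate repeatedly and evaluate at the center.
[(s - 3)^0] = 175;  [(s - 3)^1] = 232;  [(s - 3)^2] = 115;  [(s - 3)^3] = 25;  [(s - 3)^4] = 2.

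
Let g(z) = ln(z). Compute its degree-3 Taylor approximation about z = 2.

(z - 2)^3/24 - (z - 2)^2/8 + (z - 2)/2 + ln(2)

g(2) = ln(2)
g′(2) = 1/2
g′′(2) = -1/4
g′′′(2) = 1/4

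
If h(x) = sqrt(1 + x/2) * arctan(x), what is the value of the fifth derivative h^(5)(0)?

Take the Cauchy product of the two expansions.
The coefficient of x^5 in the expansion is 6389/30720, so h^(5)(0) = 5! * (6389/30720) = 6389/256.

6389/256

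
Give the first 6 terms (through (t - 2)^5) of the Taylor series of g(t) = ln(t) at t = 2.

(t - 2)^5/160 - (t - 2)^4/64 + (t - 2)^3/24 - (t - 2)^2/8 + (t - 2)/2 + ln(2)

Compute the successive derivatives at the expansion point and divide by k!.
[(t - 2)^0] = ln(2);  [(t - 2)^1] = 1/2;  [(t - 2)^2] = -1/8;  [(t - 2)^3] = 1/24;  [(t - 2)^4] = -1/64;  [(t - 2)^5] = 1/160.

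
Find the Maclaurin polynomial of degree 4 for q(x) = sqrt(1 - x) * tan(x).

Take the Cauchy product of the two expansions.
[x^0] = 0;  [x^1] = 1;  [x^2] = -1/2;  [x^3] = 5/24;  [x^4] = -11/48.

-11*x^4/48 + 5*x^3/24 - x^2/2 + x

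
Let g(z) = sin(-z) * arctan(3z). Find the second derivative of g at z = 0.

Write out both Maclaurin series and multiply, keeping only the needed powers.
The coefficient of z^2 in the expansion is -3, so g′′(0) = 2! * (-3) = -6.

-6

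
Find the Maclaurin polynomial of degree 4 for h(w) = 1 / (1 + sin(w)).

Write 1/(1+u) = 1 - u + u^2 - u^3 + ... and substitute the series for u.
[w^0] = 1;  [w^1] = -1;  [w^2] = 1;  [w^3] = -5/6;  [w^4] = 2/3.

2*w^4/3 - 5*w^3/6 + w^2 - w + 1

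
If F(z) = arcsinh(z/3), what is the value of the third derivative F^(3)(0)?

-1/27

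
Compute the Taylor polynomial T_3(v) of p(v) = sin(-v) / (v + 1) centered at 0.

-5*v^3/6 + v^2 - v

Use 1/(1 - r) = Σ r^k on the denominator, then take the Cauchy product.
[v^0] = 0;  [v^1] = -1;  [v^2] = 1;  [v^3] = -5/6.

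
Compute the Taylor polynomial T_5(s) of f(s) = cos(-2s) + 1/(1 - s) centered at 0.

Combine the two series term by term.
f(0) = 2
f′(0) = 1
f′′(0) = -2
f′′′(0) = 6
f^(4)(0) = 40
f^(5)(0) = 120

s^5 + 5*s^4/3 + s^3 - s^2 + s + 2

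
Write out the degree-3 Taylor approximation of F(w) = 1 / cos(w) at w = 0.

w^2/2 + 1

Invert the denominator's series and multiply.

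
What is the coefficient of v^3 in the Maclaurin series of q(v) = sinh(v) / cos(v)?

Invert the denominator's series and multiply.
[v^0] = 0;  [v^1] = 1;  [v^2] = 0;  [v^3] = 2/3.

2/3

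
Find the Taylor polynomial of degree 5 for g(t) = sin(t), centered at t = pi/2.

(t - pi/2)^4/24 - (t - pi/2)^2/2 + 1

g(pi/2) = 1
g′(pi/2) = 0
g′′(pi/2) = -1
g′′′(pi/2) = 0
g^(4)(pi/2) = 1
g^(5)(pi/2) = 0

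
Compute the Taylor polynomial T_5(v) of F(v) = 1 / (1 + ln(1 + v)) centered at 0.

Use the geometric series for the reciprocal, then substitute.
F(0) = 1
F′(0) = -1
F′′(0) = 3
F′′′(0) = -14
F^(4)(0) = 88
F^(5)(0) = -694

-347*v^5/60 + 11*v^4/3 - 7*v^3/3 + 3*v^2/2 - v + 1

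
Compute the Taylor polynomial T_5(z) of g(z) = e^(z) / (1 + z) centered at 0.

Write out both Maclaurin series and multiply, keeping only the needed powers.
g(0) = 1
g′(0) = 0
g′′(0) = 1
g′′′(0) = -2
g^(4)(0) = 9
g^(5)(0) = -44

-11*z^5/30 + 3*z^4/8 - z^3/3 + z^2/2 + 1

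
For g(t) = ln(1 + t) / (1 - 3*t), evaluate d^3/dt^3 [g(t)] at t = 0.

Multiply the numerator's expansion by the denominator's geometric series.
From the series, [t^3] g = 47/6; multiply by 3! = 6 to get 47.

47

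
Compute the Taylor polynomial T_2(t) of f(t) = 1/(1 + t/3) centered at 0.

t^2/9 - t/3 + 1

f(0) = 1
f′(0) = -1/3
f′′(0) = 2/9
The Taylor polynomial is Σ f^(k)(0)/k! · t^k.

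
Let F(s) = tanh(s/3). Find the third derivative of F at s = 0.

From the series, [s^3] F = -1/81; multiply by 3! = 6 to get -2/27.

-2/27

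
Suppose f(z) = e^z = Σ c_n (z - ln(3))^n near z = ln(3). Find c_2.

3/2

Use the known series and substitute for the argument.
So c_2 = f′′(ln(3))/2! = 3/2.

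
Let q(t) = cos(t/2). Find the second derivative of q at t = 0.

-1/4

The coefficient of t^2 in the expansion is -1/8, so q′′(0) = 2! * (-1/8) = -1/4.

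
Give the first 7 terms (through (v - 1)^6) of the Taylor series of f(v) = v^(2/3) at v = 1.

-91*(v - 1)^6/6561 + 14*(v - 1)^5/729 - 7*(v - 1)^4/243 + 4*(v - 1)^3/81 - (v - 1)^2/9 + 2*(v - 1)/3 + 1

f(1) = 1
f′(1) = 2/3
f′′(1) = -2/9
f′′′(1) = 8/27
f^(4)(1) = -56/81
f^(5)(1) = 560/243
f^(6)(1) = -7280/729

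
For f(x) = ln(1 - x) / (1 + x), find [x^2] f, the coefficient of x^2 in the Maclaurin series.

1/2

Expand each factor separately, then convolve coefficients.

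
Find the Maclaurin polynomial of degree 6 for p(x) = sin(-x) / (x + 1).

101*x^6/120 - 101*x^5/120 + 5*x^4/6 - 5*x^3/6 + x^2 - x

Expand 1/(denominator) as a geometric series and multiply by the numerator's series.
[x^0] = 0;  [x^1] = -1;  [x^2] = 1;  [x^3] = -5/6;  [x^4] = 5/6;  [x^5] = -101/120;  [x^6] = 101/120.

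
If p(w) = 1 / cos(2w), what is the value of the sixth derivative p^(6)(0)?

3904

Write the quotient as an unknown series and match coefficients against numerator = denominator · series.
From the series, [w^6] p = 244/45; multiply by 6! = 720 to get 3904.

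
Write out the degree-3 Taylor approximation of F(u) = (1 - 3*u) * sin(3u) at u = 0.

Multiply each power in the prefactor through the base expansion.
F(0) = 0
F′(0) = 3
F′′(0) = -18
F′′′(0) = -27

-9*u^3/2 - 9*u^2 + 3*u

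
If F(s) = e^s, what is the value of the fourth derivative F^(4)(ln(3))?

3

The coefficient of (s - ln(3))^4 in the expansion is 1/8, so F^(4)(ln(3)) = 4! * (1/8) = 3.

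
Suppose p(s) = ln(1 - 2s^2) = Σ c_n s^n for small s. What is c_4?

-2

Differentiate repeatedly and evaluate at the center.
p(0) = 0
p′(0) = 0
p′′(0) = -4
p′′′(0) = 0
p^(4)(0) = -48
Dividing each by k! gives the coefficients c_0, ..., c_4.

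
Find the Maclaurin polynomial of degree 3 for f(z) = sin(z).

Compute the successive derivatives at the expansion point and divide by k!.
f(0) = 0
f′(0) = 1
f′′(0) = 0
f′′′(0) = -1
Then c_k = f^(k)(0)/k! gives each Taylor coefficient.

-z^3/6 + z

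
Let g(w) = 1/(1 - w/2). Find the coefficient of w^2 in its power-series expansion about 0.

1/4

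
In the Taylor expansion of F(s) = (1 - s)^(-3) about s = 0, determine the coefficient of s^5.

Use the known series and substitute for the argument.

21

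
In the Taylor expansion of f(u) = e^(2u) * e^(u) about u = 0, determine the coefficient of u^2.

Take the Cauchy product of the two expansions.
[u^0] = 1;  [u^1] = 3;  [u^2] = 9/2.
So c_2 = f′′(0)/2! = 9/2.

9/2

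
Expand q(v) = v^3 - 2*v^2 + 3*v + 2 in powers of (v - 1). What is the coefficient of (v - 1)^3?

q(1) = 4
q′(1) = 2
q′′(1) = 2
q′′′(1) = 6
So c_3 = q′′′(1)/3! = 1.

1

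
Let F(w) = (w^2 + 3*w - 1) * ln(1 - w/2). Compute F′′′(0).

-5

Multiply each power in the prefactor through the base expansion.
From the series, [w^3] F = -5/6; multiply by 3! = 6 to get -5.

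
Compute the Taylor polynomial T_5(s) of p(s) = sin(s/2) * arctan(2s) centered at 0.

Write out both Maclaurin series and multiply, keeping only the needed powers.
p(0) = 0
p′(0) = 0
p′′(0) = 2
p′′′(0) = 0
p^(4)(0) = -33
p^(5)(0) = 0

-11*s^4/8 + s^2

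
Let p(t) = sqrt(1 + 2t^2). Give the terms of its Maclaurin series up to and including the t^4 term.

-t^4/2 + t^2 + 1

[t^0] = 1;  [t^1] = 0;  [t^2] = 1;  [t^3] = 0;  [t^4] = -1/2.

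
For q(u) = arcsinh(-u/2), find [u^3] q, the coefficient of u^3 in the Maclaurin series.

[u^0] = 0;  [u^1] = -1/2;  [u^2] = 0;  [u^3] = 1/48.

1/48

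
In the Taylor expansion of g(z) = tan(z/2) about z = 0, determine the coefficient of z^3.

1/24

Use the known series and substitute for the argument.
g(0) = 0
g′(0) = 1/2
g′′(0) = 0
g′′′(0) = 1/4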